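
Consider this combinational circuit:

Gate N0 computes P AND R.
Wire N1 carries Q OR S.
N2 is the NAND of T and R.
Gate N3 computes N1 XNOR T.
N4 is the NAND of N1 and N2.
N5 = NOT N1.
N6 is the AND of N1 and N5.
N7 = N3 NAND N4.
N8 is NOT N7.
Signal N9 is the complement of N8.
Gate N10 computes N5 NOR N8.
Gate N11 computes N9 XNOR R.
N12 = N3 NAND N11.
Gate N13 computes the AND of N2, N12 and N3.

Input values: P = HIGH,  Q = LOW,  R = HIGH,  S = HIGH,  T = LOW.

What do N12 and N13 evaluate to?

N12 = HIGH, N13 = LOW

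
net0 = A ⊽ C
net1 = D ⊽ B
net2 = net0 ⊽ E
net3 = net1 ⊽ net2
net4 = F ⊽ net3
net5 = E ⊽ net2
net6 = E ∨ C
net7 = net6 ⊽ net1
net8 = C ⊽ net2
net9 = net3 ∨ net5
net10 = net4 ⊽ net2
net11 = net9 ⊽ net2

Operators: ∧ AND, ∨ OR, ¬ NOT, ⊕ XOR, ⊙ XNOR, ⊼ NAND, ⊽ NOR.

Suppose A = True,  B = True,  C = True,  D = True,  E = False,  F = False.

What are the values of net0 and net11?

net0 = False; net11 = False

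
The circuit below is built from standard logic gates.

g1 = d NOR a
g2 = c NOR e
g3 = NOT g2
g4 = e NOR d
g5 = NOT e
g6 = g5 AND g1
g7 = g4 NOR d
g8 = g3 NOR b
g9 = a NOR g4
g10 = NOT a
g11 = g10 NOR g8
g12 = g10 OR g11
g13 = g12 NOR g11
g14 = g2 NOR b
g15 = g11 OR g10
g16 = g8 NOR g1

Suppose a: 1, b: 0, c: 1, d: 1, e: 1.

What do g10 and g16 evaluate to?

g10 = 0, g16 = 1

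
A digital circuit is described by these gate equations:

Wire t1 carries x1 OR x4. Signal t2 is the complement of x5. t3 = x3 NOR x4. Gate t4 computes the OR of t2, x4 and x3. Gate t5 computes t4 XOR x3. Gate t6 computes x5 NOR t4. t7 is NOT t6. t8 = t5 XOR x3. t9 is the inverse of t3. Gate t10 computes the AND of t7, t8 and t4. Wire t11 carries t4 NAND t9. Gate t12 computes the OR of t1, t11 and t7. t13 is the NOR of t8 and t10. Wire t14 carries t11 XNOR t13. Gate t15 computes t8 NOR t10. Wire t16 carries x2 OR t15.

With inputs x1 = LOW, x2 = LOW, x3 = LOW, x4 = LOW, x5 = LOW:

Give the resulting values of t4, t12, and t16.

t1 = x1 OR x4 = LOW OR LOW = LOW
t2 = NOT x5 = NOT LOW = HIGH
t3 = x3 NOR x4 = LOW NOR LOW = HIGH
t4 = t2 OR x4 OR x3 = HIGH OR LOW OR LOW = HIGH
t5 = t4 XOR x3 = HIGH XOR LOW = HIGH
t6 = x5 NOR t4 = LOW NOR HIGH = LOW
t7 = NOT t6 = NOT LOW = HIGH
t8 = t5 XOR x3 = HIGH XOR LOW = HIGH
t9 = NOT t3 = NOT HIGH = LOW
t10 = t7 AND t8 AND t4 = HIGH AND HIGH AND HIGH = HIGH
t11 = t4 NAND t9 = HIGH NAND LOW = HIGH
t12 = t1 OR t11 OR t7 = LOW OR HIGH OR HIGH = HIGH
t15 = t8 NOR t10 = HIGH NOR HIGH = LOW
t16 = x2 OR t15 = LOW OR LOW = LOW

t4 = HIGH, t12 = HIGH, t16 = LOW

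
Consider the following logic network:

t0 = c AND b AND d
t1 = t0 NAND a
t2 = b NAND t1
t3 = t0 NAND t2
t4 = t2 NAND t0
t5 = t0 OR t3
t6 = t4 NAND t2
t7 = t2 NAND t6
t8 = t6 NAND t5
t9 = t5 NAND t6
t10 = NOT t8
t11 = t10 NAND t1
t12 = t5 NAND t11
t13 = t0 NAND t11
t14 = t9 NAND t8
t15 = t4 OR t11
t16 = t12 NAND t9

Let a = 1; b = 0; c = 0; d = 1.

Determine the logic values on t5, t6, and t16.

t5 = 1, t6 = 0, t16 = 1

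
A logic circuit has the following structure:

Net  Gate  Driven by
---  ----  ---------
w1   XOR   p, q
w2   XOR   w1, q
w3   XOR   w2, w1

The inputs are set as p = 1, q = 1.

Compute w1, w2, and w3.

w1 = p XOR q = 1 XOR 1 = 0
w2 = w1 XOR q = 0 XOR 1 = 1
w3 = w2 XOR w1 = 1 XOR 0 = 1

w1 = 0  w2 = 1  w3 = 1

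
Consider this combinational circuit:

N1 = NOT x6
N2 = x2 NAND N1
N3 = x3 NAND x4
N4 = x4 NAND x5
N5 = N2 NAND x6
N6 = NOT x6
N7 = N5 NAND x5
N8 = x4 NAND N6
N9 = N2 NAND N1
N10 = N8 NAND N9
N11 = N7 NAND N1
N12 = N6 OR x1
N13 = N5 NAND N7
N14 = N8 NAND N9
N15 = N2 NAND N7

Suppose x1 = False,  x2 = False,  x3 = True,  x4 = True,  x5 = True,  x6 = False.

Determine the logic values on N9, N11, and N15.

N1 = NOT x6 = NOT False = True
N2 = x2 NAND N1 = False NAND True = True
N5 = N2 NAND x6 = True NAND False = True
N7 = N5 NAND x5 = True NAND True = False
N9 = N2 NAND N1 = True NAND True = False
N11 = N7 NAND N1 = False NAND True = True
N15 = N2 NAND N7 = True NAND False = True

N9 = False  N11 = True  N15 = True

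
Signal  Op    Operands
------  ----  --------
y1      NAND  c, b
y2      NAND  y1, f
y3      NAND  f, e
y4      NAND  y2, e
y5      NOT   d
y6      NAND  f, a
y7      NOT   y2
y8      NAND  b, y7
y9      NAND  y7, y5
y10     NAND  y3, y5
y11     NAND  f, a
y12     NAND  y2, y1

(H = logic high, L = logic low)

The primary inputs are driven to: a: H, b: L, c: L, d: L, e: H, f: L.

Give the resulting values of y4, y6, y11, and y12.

y1 = c NAND b = L NAND L = H
y2 = y1 NAND f = H NAND L = H
y4 = y2 NAND e = H NAND H = L
y6 = f NAND a = L NAND H = H
y11 = f NAND a = L NAND H = H
y12 = y2 NAND y1 = H NAND H = L

y4 = L, y6 = H, y11 = H, y12 = L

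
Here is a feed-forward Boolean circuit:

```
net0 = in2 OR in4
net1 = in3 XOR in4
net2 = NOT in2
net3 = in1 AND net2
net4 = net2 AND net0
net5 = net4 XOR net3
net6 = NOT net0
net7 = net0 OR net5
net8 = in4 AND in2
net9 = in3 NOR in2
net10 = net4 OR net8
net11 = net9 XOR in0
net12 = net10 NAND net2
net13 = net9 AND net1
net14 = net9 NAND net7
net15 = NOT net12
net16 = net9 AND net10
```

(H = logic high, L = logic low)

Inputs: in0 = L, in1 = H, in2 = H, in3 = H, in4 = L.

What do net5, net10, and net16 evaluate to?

net5 = L; net10 = L; net16 = L

net0 = in2 OR in4 = H OR L = H
net2 = NOT in2 = NOT H = L
net3 = in1 AND net2 = H AND L = L
net4 = net2 AND net0 = L AND H = L
net5 = net4 XOR net3 = L XOR L = L
net8 = in4 AND in2 = L AND H = L
net9 = in3 NOR in2 = H NOR H = L
net10 = net4 OR net8 = L OR L = L
net16 = net9 AND net10 = L AND L = L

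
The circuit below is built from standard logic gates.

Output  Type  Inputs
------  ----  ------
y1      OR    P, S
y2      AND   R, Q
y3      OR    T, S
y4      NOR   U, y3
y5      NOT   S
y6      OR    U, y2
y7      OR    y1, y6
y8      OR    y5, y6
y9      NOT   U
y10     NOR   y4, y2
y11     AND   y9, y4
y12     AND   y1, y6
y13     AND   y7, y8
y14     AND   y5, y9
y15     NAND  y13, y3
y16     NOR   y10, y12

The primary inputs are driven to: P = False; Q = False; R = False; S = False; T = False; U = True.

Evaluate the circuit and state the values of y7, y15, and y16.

y7 = True, y15 = True, y16 = False

y1 = P OR S = False OR False = False
y2 = R AND Q = False AND False = False
y3 = T OR S = False OR False = False
y4 = U NOR y3 = True NOR False = False
y5 = NOT S = NOT False = True
y6 = U OR y2 = True OR False = True
y7 = y1 OR y6 = False OR True = True
y8 = y5 OR y6 = True OR True = True
y10 = y4 NOR y2 = False NOR False = True
y12 = y1 AND y6 = False AND True = False
y13 = y7 AND y8 = True AND True = True
y15 = y13 NAND y3 = True NAND False = True
y16 = y10 NOR y12 = True NOR False = False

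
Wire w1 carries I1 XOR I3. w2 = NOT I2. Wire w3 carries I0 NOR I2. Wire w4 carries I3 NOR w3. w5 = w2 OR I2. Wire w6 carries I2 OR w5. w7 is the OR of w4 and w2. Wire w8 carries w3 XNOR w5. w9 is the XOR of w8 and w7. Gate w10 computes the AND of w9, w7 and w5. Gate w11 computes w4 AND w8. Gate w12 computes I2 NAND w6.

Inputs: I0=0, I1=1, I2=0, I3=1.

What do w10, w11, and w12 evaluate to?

w2 = NOT I2 = NOT 0 = 1
w3 = I0 NOR I2 = 0 NOR 0 = 1
w4 = I3 NOR w3 = 1 NOR 1 = 0
w5 = w2 OR I2 = 1 OR 0 = 1
w6 = I2 OR w5 = 0 OR 1 = 1
w7 = w4 OR w2 = 0 OR 1 = 1
w8 = w3 XNOR w5 = 1 XNOR 1 = 1
w9 = w8 XOR w7 = 1 XOR 1 = 0
w10 = w9 AND w7 AND w5 = 0 AND 1 AND 1 = 0
w11 = w4 AND w8 = 0 AND 1 = 0
w12 = I2 NAND w6 = 0 NAND 1 = 1

w10 = 0, w11 = 0, w12 = 1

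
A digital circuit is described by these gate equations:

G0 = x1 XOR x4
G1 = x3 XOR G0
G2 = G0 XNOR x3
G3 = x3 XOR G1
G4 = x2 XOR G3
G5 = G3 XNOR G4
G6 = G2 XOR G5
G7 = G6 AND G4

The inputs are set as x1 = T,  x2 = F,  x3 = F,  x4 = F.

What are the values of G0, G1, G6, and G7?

G0 = x1 XOR x4 = T XOR F = T
G1 = x3 XOR G0 = F XOR T = T
G2 = G0 XNOR x3 = T XNOR F = F
G3 = x3 XOR G1 = F XOR T = T
G4 = x2 XOR G3 = F XOR T = T
G5 = G3 XNOR G4 = T XNOR T = T
G6 = G2 XOR G5 = F XOR T = T
G7 = G6 AND G4 = T AND T = T

G0 = T  G1 = T  G6 = T  G7 = T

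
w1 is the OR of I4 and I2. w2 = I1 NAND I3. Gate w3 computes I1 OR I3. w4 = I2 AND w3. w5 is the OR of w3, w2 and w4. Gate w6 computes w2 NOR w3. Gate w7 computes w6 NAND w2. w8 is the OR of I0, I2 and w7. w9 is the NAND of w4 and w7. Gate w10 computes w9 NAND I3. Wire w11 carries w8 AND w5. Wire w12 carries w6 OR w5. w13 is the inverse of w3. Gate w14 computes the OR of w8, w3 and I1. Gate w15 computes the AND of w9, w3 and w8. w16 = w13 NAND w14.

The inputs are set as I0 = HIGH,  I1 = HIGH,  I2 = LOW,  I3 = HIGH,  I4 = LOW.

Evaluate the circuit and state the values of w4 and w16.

w4 = LOW; w16 = HIGH

w2 = I1 NAND I3 = HIGH NAND HIGH = LOW
w3 = I1 OR I3 = HIGH OR HIGH = HIGH
w4 = I2 AND w3 = LOW AND HIGH = LOW
w6 = w2 NOR w3 = LOW NOR HIGH = LOW
w7 = w6 NAND w2 = LOW NAND LOW = HIGH
w8 = I0 OR I2 OR w7 = HIGH OR LOW OR HIGH = HIGH
w13 = NOT w3 = NOT HIGH = LOW
w14 = w8 OR w3 OR I1 = HIGH OR HIGH OR HIGH = HIGH
w16 = w13 NAND w14 = LOW NAND HIGH = HIGH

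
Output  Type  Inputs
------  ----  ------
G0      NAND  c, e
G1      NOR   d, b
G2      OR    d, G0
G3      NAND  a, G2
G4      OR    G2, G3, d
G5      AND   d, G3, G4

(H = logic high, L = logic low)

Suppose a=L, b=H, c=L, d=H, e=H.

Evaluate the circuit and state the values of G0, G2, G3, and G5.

G0 = H  G2 = H  G3 = H  G5 = H

G0 = c NAND e = L NAND H = H
G2 = d OR G0 = H OR H = H
G3 = a NAND G2 = L NAND H = H
G4 = G2 OR G3 OR d = H OR H OR H = H
G5 = d AND G3 AND G4 = H AND H AND H = H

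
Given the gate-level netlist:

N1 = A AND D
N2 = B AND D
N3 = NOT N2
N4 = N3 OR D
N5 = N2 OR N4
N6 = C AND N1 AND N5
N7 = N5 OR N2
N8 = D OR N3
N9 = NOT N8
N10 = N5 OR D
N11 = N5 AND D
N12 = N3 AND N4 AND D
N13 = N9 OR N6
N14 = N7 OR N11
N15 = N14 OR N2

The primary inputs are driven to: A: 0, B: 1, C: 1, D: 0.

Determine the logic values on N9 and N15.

N9 = 0, N15 = 1

N2 = B AND D = 1 AND 0 = 0
N3 = NOT N2 = NOT 0 = 1
N4 = N3 OR D = 1 OR 0 = 1
N5 = N2 OR N4 = 0 OR 1 = 1
N7 = N5 OR N2 = 1 OR 0 = 1
N8 = D OR N3 = 0 OR 1 = 1
N9 = NOT N8 = NOT 1 = 0
N11 = N5 AND D = 1 AND 0 = 0
N14 = N7 OR N11 = 1 OR 0 = 1
N15 = N14 OR N2 = 1 OR 0 = 1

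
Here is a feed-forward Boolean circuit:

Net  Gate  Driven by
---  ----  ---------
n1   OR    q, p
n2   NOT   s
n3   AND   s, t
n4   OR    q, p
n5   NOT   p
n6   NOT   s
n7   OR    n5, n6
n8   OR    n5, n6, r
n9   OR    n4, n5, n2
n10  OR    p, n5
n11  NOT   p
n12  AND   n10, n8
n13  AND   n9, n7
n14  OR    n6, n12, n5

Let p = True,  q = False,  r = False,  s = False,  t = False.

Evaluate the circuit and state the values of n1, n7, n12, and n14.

n1 = q OR p = False OR True = True
n5 = NOT p = NOT True = False
n6 = NOT s = NOT False = True
n7 = n5 OR n6 = False OR True = True
n8 = n5 OR n6 OR r = False OR True OR False = True
n10 = p OR n5 = True OR False = True
n12 = n10 AND n8 = True AND True = True
n14 = n6 OR n12 OR n5 = True OR True OR False = True

n1 = True; n7 = True; n12 = True; n14 = True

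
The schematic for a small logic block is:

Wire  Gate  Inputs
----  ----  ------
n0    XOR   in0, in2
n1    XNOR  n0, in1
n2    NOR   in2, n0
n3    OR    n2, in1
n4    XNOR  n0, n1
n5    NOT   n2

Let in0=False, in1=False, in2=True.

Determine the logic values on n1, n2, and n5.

n0 = in0 XOR in2 = False XOR True = True
n1 = n0 XNOR in1 = True XNOR False = False
n2 = in2 NOR n0 = True NOR True = False
n5 = NOT n2 = NOT False = True

n1 = False, n2 = False, n5 = True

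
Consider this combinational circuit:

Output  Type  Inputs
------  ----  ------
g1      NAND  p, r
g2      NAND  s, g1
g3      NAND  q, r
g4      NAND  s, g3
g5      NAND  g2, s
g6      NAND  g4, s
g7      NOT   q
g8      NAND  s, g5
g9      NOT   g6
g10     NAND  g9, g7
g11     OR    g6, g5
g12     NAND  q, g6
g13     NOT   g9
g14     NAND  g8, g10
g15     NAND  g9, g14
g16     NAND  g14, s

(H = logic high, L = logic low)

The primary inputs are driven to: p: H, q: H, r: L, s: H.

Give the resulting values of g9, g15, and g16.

g1 = p NAND r = H NAND L = H
g2 = s NAND g1 = H NAND H = L
g3 = q NAND r = H NAND L = H
g4 = s NAND g3 = H NAND H = L
g5 = g2 NAND s = L NAND H = H
g6 = g4 NAND s = L NAND H = H
g7 = NOT q = NOT H = L
g8 = s NAND g5 = H NAND H = L
g9 = NOT g6 = NOT H = L
g10 = g9 NAND g7 = L NAND L = H
g14 = g8 NAND g10 = L NAND H = H
g15 = g9 NAND g14 = L NAND H = H
g16 = g14 NAND s = H NAND H = L

g9 = L; g15 = H; g16 = L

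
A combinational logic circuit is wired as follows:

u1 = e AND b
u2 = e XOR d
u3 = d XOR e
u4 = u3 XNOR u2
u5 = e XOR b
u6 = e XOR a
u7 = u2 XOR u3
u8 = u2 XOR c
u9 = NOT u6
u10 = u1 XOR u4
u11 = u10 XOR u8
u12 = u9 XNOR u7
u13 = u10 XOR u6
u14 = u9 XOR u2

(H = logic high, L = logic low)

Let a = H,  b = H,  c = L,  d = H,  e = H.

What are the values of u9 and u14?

u9 = H  u14 = H

u2 = e XOR d = H XOR H = L
u6 = e XOR a = H XOR H = L
u9 = NOT u6 = NOT L = H
u14 = u9 XOR u2 = H XOR L = H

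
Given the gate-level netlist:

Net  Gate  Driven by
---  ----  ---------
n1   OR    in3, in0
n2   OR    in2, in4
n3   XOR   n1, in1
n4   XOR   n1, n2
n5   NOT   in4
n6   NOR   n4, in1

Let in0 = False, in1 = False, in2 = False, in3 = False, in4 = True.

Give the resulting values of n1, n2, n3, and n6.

n1 = in3 OR in0 = False OR False = False
n2 = in2 OR in4 = False OR True = True
n3 = n1 XOR in1 = False XOR False = False
n4 = n1 XOR n2 = False XOR True = True
n6 = n4 NOR in1 = True NOR False = False

n1 = False  n2 = True  n3 = False  n6 = False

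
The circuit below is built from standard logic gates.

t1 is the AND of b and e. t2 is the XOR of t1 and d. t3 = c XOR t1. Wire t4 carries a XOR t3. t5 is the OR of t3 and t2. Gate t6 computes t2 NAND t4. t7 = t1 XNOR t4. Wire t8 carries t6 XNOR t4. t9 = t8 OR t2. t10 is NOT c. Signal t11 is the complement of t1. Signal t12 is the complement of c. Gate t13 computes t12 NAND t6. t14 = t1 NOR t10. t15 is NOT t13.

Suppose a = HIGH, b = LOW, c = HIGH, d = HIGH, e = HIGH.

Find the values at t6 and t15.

t6 = HIGH  t15 = LOW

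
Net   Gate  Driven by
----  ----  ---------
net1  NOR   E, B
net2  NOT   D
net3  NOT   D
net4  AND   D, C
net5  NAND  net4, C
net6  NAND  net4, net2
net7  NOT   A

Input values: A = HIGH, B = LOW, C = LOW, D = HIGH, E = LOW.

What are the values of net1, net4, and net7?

net1 = HIGH, net4 = LOW, net7 = LOW

net1 = E NOR B = LOW NOR LOW = HIGH
net4 = D AND C = HIGH AND LOW = LOW
net7 = NOT A = NOT HIGH = LOW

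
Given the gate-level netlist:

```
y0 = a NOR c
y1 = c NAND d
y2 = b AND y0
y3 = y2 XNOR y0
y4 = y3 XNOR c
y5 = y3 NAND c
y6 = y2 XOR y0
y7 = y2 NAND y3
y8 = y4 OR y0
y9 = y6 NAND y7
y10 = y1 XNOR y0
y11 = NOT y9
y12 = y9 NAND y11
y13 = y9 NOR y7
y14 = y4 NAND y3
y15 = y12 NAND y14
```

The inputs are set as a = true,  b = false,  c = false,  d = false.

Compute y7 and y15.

y7 = true, y15 = false

y0 = a NOR c = true NOR false = false
y2 = b AND y0 = false AND false = false
y3 = y2 XNOR y0 = false XNOR false = true
y4 = y3 XNOR c = true XNOR false = false
y6 = y2 XOR y0 = false XOR false = false
y7 = y2 NAND y3 = false NAND true = true
y9 = y6 NAND y7 = false NAND true = true
y11 = NOT y9 = NOT true = false
y12 = y9 NAND y11 = true NAND false = true
y14 = y4 NAND y3 = false NAND true = true
y15 = y12 NAND y14 = true NAND true = false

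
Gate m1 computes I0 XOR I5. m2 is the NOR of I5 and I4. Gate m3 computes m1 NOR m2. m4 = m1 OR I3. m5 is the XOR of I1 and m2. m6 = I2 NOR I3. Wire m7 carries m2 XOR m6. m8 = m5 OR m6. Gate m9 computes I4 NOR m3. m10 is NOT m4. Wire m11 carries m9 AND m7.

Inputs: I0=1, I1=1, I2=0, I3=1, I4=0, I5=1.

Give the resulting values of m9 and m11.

m9 = 0  m11 = 0

m1 = I0 XOR I5 = 1 XOR 1 = 0
m2 = I5 NOR I4 = 1 NOR 0 = 0
m3 = m1 NOR m2 = 0 NOR 0 = 1
m6 = I2 NOR I3 = 0 NOR 1 = 0
m7 = m2 XOR m6 = 0 XOR 0 = 0
m9 = I4 NOR m3 = 0 NOR 1 = 0
m11 = m9 AND m7 = 0 AND 0 = 0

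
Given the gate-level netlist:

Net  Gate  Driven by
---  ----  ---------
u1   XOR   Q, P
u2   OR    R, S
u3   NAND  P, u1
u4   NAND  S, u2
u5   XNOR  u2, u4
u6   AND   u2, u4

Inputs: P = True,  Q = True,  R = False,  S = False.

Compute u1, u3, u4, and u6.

u1 = False, u3 = True, u4 = True, u6 = False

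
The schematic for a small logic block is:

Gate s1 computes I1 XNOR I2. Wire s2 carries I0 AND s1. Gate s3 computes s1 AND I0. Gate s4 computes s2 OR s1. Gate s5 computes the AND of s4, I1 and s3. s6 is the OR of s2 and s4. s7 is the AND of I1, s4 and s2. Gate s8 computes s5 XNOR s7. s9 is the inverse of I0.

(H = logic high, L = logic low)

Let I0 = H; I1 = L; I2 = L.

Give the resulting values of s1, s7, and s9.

s1 = I1 XNOR I2 = L XNOR L = H
s2 = I0 AND s1 = H AND H = H
s4 = s2 OR s1 = H OR H = H
s7 = I1 AND s4 AND s2 = L AND H AND H = L
s9 = NOT I0 = NOT H = L

s1 = H, s7 = L, s9 = L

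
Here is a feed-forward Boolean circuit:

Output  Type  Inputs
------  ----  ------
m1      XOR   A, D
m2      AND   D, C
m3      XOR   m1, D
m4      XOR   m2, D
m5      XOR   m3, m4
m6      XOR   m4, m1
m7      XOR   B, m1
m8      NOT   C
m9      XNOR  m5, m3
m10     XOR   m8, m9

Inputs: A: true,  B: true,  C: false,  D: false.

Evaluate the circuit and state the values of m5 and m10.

m5 = true, m10 = false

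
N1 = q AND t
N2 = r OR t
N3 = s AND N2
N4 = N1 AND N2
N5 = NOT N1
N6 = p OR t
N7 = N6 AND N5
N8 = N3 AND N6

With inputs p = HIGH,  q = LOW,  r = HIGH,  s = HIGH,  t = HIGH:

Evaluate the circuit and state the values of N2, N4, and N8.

N2 = HIGH, N4 = LOW, N8 = HIGH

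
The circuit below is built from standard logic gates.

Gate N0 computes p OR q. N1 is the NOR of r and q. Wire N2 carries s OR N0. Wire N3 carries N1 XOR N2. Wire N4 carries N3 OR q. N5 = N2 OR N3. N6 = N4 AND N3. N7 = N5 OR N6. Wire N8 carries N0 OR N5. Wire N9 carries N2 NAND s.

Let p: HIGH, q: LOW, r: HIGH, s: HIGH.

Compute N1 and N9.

N0 = p OR q = HIGH OR LOW = HIGH
N1 = r NOR q = HIGH NOR LOW = LOW
N2 = s OR N0 = HIGH OR HIGH = HIGH
N9 = N2 NAND s = HIGH NAND HIGH = LOW

N1 = LOW, N9 = LOW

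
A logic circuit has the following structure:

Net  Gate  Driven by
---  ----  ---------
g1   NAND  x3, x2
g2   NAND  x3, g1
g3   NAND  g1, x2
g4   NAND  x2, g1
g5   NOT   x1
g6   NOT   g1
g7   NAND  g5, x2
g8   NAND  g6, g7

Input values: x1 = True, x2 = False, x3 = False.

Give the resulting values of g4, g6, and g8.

g1 = x3 NAND x2 = False NAND False = True
g4 = x2 NAND g1 = False NAND True = True
g5 = NOT x1 = NOT True = False
g6 = NOT g1 = NOT True = False
g7 = g5 NAND x2 = False NAND False = True
g8 = g6 NAND g7 = False NAND True = True

g4 = True, g6 = False, g8 = True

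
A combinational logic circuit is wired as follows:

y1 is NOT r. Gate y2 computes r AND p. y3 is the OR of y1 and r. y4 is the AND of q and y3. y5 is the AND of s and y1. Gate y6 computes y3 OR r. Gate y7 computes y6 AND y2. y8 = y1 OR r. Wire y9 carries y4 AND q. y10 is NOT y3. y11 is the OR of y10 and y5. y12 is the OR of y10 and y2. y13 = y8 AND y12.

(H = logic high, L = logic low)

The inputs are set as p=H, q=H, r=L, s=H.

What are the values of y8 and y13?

y8 = H, y13 = L

y1 = NOT r = NOT L = H
y2 = r AND p = L AND H = L
y3 = y1 OR r = H OR L = H
y8 = y1 OR r = H OR L = H
y10 = NOT y3 = NOT H = L
y12 = y10 OR y2 = L OR L = L
y13 = y8 AND y12 = H AND L = L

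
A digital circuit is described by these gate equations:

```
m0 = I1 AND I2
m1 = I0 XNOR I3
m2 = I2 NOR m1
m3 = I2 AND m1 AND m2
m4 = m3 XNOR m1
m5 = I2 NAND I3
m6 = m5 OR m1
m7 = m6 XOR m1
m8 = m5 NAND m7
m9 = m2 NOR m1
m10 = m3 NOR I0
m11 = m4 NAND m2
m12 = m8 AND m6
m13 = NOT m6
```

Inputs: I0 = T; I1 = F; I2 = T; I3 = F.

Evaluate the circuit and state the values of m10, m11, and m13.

m1 = I0 XNOR I3 = T XNOR F = F
m2 = I2 NOR m1 = T NOR F = F
m3 = I2 AND m1 AND m2 = T AND F AND F = F
m4 = m3 XNOR m1 = F XNOR F = T
m5 = I2 NAND I3 = T NAND F = T
m6 = m5 OR m1 = T OR F = T
m10 = m3 NOR I0 = F NOR T = F
m11 = m4 NAND m2 = T NAND F = T
m13 = NOT m6 = NOT T = F

m10 = F, m11 = T, m13 = F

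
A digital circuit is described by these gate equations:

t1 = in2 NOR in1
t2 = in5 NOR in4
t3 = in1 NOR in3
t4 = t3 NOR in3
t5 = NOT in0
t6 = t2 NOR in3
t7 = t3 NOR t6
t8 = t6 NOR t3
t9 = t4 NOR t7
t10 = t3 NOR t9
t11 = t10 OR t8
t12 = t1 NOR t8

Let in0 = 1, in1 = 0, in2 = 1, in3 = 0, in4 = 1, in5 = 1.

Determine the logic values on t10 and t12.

t10 = 0, t12 = 1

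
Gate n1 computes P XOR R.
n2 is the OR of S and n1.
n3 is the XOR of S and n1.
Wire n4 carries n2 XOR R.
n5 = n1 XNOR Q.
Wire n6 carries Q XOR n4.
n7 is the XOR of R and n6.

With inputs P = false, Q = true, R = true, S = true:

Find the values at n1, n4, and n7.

n1 = true, n4 = false, n7 = false

n1 = P XOR R = false XOR true = true
n2 = S OR n1 = true OR true = true
n4 = n2 XOR R = true XOR true = false
n6 = Q XOR n4 = true XOR false = true
n7 = R XOR n6 = true XOR true = false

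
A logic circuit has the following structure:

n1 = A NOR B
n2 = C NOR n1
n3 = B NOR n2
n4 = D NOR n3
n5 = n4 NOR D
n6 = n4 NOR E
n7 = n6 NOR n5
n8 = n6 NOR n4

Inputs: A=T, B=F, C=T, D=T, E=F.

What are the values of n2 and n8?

n1 = A NOR B = T NOR F = F
n2 = C NOR n1 = T NOR F = F
n3 = B NOR n2 = F NOR F = T
n4 = D NOR n3 = T NOR T = F
n6 = n4 NOR E = F NOR F = T
n8 = n6 NOR n4 = T NOR F = F

n2 = F  n8 = F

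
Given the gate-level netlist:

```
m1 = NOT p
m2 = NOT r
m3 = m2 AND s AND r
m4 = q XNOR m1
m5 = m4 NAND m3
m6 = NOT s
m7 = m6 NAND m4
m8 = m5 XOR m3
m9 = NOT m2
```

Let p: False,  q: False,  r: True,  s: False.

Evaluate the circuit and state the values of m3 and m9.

m2 = NOT r = NOT True = False
m3 = m2 AND s AND r = False AND False AND True = False
m9 = NOT m2 = NOT False = True

m3 = False; m9 = True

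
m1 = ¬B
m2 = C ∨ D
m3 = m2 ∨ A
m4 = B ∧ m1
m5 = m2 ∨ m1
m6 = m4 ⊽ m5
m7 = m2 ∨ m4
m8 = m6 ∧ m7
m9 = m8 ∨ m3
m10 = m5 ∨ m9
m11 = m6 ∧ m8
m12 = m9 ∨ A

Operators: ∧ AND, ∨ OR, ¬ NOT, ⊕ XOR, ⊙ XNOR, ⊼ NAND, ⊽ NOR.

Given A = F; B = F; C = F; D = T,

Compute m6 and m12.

m6 = F  m12 = T

m1 = NOT B = NOT F = T
m2 = C OR D = F OR T = T
m3 = m2 OR A = T OR F = T
m4 = B AND m1 = F AND T = F
m5 = m2 OR m1 = T OR T = T
m6 = m4 NOR m5 = F NOR T = F
m7 = m2 OR m4 = T OR F = T
m8 = m6 AND m7 = F AND T = F
m9 = m8 OR m3 = F OR T = T
m12 = m9 OR A = T OR F = T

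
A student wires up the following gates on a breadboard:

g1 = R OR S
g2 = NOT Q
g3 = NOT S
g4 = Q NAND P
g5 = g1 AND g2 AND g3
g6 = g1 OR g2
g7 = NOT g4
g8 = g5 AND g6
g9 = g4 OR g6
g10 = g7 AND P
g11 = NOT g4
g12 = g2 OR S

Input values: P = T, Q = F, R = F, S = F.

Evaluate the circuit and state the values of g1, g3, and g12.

g1 = F; g3 = T; g12 = T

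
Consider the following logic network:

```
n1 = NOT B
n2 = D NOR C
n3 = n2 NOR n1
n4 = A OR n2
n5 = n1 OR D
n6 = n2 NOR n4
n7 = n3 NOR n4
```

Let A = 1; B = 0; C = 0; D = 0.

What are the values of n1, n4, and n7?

n1 = 1, n4 = 1, n7 = 0

n1 = NOT B = NOT 0 = 1
n2 = D NOR C = 0 NOR 0 = 1
n3 = n2 NOR n1 = 1 NOR 1 = 0
n4 = A OR n2 = 1 OR 1 = 1
n7 = n3 NOR n4 = 0 NOR 1 = 0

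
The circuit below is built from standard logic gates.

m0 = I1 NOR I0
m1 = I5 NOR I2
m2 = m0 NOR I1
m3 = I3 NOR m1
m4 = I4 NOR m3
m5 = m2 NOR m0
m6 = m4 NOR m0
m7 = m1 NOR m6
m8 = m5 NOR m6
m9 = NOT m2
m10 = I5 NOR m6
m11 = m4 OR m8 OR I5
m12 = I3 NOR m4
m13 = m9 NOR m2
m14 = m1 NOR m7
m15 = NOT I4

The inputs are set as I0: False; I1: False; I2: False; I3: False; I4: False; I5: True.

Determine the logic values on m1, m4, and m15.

m1 = I5 NOR I2 = True NOR False = False
m3 = I3 NOR m1 = False NOR False = True
m4 = I4 NOR m3 = False NOR True = False
m15 = NOT I4 = NOT False = True

m1 = False; m4 = False; m15 = True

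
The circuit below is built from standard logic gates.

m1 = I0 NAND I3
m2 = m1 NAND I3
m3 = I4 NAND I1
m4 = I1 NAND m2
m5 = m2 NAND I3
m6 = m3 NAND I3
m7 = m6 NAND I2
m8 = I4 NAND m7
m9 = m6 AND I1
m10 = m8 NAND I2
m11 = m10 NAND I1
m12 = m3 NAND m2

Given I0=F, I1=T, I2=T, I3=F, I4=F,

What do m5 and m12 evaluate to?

m5 = T  m12 = F

m1 = I0 NAND I3 = F NAND F = T
m2 = m1 NAND I3 = T NAND F = T
m3 = I4 NAND I1 = F NAND T = T
m5 = m2 NAND I3 = T NAND F = T
m12 = m3 NAND m2 = T NAND T = F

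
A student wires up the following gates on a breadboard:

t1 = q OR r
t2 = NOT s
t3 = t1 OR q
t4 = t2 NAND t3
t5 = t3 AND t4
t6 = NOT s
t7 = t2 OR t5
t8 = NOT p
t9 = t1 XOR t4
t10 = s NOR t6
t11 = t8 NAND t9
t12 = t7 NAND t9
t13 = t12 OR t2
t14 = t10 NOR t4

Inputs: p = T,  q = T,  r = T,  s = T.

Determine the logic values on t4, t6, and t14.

t4 = T  t6 = F  t14 = F

t1 = q OR r = T OR T = T
t2 = NOT s = NOT T = F
t3 = t1 OR q = T OR T = T
t4 = t2 NAND t3 = F NAND T = T
t6 = NOT s = NOT T = F
t10 = s NOR t6 = T NOR F = F
t14 = t10 NOR t4 = F NOR T = F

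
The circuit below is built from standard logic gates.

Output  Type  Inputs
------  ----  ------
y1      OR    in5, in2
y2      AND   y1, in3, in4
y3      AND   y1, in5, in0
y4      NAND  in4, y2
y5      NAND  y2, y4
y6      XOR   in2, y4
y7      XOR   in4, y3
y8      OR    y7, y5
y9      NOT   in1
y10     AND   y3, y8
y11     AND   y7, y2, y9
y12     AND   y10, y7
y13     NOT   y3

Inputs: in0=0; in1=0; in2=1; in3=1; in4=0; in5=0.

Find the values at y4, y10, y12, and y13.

y1 = in5 OR in2 = 0 OR 1 = 1
y2 = y1 AND in3 AND in4 = 1 AND 1 AND 0 = 0
y3 = y1 AND in5 AND in0 = 1 AND 0 AND 0 = 0
y4 = in4 NAND y2 = 0 NAND 0 = 1
y5 = y2 NAND y4 = 0 NAND 1 = 1
y7 = in4 XOR y3 = 0 XOR 0 = 0
y8 = y7 OR y5 = 0 OR 1 = 1
y10 = y3 AND y8 = 0 AND 1 = 0
y12 = y10 AND y7 = 0 AND 0 = 0
y13 = NOT y3 = NOT 0 = 1

y4 = 1, y10 = 0, y12 = 0, y13 = 1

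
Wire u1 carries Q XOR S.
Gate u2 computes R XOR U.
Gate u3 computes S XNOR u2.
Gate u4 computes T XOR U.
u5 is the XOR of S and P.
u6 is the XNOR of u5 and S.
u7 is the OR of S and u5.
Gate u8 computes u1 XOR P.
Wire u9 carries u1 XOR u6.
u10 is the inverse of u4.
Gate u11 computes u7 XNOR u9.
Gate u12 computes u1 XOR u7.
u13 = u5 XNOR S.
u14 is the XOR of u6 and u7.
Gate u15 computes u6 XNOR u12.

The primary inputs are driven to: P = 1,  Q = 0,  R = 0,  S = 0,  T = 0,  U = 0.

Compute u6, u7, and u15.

u6 = 0; u7 = 1; u15 = 0

u1 = Q XOR S = 0 XOR 0 = 0
u5 = S XOR P = 0 XOR 1 = 1
u6 = u5 XNOR S = 1 XNOR 0 = 0
u7 = S OR u5 = 0 OR 1 = 1
u12 = u1 XOR u7 = 0 XOR 1 = 1
u15 = u6 XNOR u12 = 0 XNOR 1 = 0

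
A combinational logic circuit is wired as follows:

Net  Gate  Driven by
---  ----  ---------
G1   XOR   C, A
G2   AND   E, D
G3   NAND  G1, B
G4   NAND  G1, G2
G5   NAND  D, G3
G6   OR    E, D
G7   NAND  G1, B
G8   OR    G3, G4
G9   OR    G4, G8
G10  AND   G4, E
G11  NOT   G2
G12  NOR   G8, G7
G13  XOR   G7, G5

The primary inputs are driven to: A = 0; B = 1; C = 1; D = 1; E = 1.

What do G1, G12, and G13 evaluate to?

G1 = 1, G12 = 1, G13 = 1

G1 = C XOR A = 1 XOR 0 = 1
G2 = E AND D = 1 AND 1 = 1
G3 = G1 NAND B = 1 NAND 1 = 0
G4 = G1 NAND G2 = 1 NAND 1 = 0
G5 = D NAND G3 = 1 NAND 0 = 1
G7 = G1 NAND B = 1 NAND 1 = 0
G8 = G3 OR G4 = 0 OR 0 = 0
G12 = G8 NOR G7 = 0 NOR 0 = 1
G13 = G7 XOR G5 = 0 XOR 1 = 1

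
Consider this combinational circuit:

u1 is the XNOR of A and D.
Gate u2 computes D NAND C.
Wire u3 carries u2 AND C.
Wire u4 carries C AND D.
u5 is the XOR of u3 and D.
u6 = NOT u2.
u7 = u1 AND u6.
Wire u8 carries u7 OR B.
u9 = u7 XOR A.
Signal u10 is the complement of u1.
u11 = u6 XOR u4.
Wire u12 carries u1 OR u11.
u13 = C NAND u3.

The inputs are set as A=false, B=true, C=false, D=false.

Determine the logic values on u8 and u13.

u1 = A XNOR D = false XNOR false = true
u2 = D NAND C = false NAND false = true
u3 = u2 AND C = true AND false = false
u6 = NOT u2 = NOT true = false
u7 = u1 AND u6 = true AND false = false
u8 = u7 OR B = false OR true = true
u13 = C NAND u3 = false NAND false = true

u8 = true  u13 = true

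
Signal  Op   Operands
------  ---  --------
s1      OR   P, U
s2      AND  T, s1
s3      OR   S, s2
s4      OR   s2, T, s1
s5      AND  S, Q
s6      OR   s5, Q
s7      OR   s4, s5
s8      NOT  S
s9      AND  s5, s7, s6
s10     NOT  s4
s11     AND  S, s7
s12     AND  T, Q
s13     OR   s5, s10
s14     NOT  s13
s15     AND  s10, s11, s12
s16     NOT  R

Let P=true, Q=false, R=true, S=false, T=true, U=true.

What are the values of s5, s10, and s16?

s5 = false  s10 = false  s16 = false

s1 = P OR U = true OR true = true
s2 = T AND s1 = true AND true = true
s4 = s2 OR T OR s1 = true OR true OR true = true
s5 = S AND Q = false AND false = false
s10 = NOT s4 = NOT true = false
s16 = NOT R = NOT true = false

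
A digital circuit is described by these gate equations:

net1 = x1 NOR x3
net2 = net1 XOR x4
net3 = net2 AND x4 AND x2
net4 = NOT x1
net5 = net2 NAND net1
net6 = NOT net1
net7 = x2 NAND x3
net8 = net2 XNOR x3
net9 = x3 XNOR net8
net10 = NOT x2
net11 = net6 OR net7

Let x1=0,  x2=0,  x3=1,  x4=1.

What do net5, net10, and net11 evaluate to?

net5 = 1; net10 = 1; net11 = 1

net1 = x1 NOR x3 = 0 NOR 1 = 0
net2 = net1 XOR x4 = 0 XOR 1 = 1
net5 = net2 NAND net1 = 1 NAND 0 = 1
net6 = NOT net1 = NOT 0 = 1
net7 = x2 NAND x3 = 0 NAND 1 = 1
net10 = NOT x2 = NOT 0 = 1
net11 = net6 OR net7 = 1 OR 1 = 1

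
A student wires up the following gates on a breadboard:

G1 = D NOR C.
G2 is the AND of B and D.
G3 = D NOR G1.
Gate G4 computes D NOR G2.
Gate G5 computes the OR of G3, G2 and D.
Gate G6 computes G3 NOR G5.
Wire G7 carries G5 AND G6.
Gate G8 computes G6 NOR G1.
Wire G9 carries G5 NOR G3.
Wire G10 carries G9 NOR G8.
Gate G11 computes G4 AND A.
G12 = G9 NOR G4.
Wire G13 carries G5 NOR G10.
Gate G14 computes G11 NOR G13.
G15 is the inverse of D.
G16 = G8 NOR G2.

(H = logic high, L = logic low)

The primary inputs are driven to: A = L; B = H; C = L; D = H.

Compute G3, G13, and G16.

G1 = D NOR C = H NOR L = L
G2 = B AND D = H AND H = H
G3 = D NOR G1 = H NOR L = L
G5 = G3 OR G2 OR D = L OR H OR H = H
G6 = G3 NOR G5 = L NOR H = L
G8 = G6 NOR G1 = L NOR L = H
G9 = G5 NOR G3 = H NOR L = L
G10 = G9 NOR G8 = L NOR H = L
G13 = G5 NOR G10 = H NOR L = L
G16 = G8 NOR G2 = H NOR H = L

G3 = L; G13 = L; G16 = L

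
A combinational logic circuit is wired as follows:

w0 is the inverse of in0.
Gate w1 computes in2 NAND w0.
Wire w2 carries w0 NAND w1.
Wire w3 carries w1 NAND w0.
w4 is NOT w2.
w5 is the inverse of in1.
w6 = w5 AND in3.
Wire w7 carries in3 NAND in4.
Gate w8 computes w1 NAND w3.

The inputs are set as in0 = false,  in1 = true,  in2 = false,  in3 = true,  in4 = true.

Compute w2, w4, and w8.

w2 = false, w4 = true, w8 = true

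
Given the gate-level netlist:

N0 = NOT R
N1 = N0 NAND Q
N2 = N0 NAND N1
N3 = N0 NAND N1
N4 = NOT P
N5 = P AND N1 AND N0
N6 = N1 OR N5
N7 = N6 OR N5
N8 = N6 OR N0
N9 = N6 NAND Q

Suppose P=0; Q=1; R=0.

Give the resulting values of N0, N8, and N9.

N0 = NOT R = NOT 0 = 1
N1 = N0 NAND Q = 1 NAND 1 = 0
N5 = P AND N1 AND N0 = 0 AND 0 AND 1 = 0
N6 = N1 OR N5 = 0 OR 0 = 0
N8 = N6 OR N0 = 0 OR 1 = 1
N9 = N6 NAND Q = 0 NAND 1 = 1

N0 = 1, N8 = 1, N9 = 1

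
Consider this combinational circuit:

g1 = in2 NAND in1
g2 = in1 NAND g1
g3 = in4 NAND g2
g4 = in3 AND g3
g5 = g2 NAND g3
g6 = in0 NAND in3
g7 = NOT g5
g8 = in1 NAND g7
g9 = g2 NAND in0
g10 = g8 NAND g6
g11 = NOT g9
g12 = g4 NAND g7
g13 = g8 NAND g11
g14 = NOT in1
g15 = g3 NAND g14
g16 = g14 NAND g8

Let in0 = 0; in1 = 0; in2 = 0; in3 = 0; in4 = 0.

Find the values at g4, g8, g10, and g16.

g1 = in2 NAND in1 = 0 NAND 0 = 1
g2 = in1 NAND g1 = 0 NAND 1 = 1
g3 = in4 NAND g2 = 0 NAND 1 = 1
g4 = in3 AND g3 = 0 AND 1 = 0
g5 = g2 NAND g3 = 1 NAND 1 = 0
g6 = in0 NAND in3 = 0 NAND 0 = 1
g7 = NOT g5 = NOT 0 = 1
g8 = in1 NAND g7 = 0 NAND 1 = 1
g10 = g8 NAND g6 = 1 NAND 1 = 0
g14 = NOT in1 = NOT 0 = 1
g16 = g14 NAND g8 = 1 NAND 1 = 0

g4 = 0  g8 = 1  g10 = 0  g16 = 0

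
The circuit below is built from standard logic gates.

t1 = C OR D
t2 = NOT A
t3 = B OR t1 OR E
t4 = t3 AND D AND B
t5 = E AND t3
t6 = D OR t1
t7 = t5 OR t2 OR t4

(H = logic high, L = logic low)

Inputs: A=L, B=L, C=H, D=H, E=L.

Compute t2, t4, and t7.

t1 = C OR D = H OR H = H
t2 = NOT A = NOT L = H
t3 = B OR t1 OR E = L OR H OR L = H
t4 = t3 AND D AND B = H AND H AND L = L
t5 = E AND t3 = L AND H = L
t7 = t5 OR t2 OR t4 = L OR H OR L = H

t2 = H, t4 = L, t7 = H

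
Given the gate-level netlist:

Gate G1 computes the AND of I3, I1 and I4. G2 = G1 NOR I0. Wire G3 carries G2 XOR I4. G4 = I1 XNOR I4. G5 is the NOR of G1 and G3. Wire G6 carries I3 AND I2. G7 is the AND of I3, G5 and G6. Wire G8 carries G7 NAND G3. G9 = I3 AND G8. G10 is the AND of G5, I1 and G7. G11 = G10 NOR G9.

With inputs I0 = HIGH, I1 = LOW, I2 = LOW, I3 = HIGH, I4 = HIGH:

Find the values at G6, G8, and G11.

G6 = LOW  G8 = HIGH  G11 = LOW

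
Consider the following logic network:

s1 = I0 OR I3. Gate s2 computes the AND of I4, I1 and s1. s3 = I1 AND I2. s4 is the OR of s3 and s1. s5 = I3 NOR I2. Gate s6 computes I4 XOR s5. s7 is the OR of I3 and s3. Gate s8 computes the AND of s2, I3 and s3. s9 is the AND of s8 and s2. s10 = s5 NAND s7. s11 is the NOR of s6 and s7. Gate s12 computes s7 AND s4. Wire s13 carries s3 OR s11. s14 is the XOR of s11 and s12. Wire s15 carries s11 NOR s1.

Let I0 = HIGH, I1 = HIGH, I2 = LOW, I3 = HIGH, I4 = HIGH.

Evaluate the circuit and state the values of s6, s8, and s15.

s6 = HIGH, s8 = LOW, s15 = LOW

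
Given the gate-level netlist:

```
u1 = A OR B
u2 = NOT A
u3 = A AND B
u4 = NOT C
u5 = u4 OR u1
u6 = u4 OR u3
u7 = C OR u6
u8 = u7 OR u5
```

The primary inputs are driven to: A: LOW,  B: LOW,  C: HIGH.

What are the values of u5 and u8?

u1 = A OR B = LOW OR LOW = LOW
u3 = A AND B = LOW AND LOW = LOW
u4 = NOT C = NOT HIGH = LOW
u5 = u4 OR u1 = LOW OR LOW = LOW
u6 = u4 OR u3 = LOW OR LOW = LOW
u7 = C OR u6 = HIGH OR LOW = HIGH
u8 = u7 OR u5 = HIGH OR LOW = HIGH

u5 = LOW, u8 = HIGH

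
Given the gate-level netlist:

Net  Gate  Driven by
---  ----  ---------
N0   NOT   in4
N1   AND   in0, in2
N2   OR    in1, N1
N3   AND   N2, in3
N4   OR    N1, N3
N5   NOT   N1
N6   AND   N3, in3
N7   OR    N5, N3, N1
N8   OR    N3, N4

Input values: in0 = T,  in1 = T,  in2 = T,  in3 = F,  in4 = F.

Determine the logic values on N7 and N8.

N1 = in0 AND in2 = T AND T = T
N2 = in1 OR N1 = T OR T = T
N3 = N2 AND in3 = T AND F = F
N4 = N1 OR N3 = T OR F = T
N5 = NOT N1 = NOT T = F
N7 = N5 OR N3 OR N1 = F OR F OR T = T
N8 = N3 OR N4 = F OR T = T

N7 = T, N8 = T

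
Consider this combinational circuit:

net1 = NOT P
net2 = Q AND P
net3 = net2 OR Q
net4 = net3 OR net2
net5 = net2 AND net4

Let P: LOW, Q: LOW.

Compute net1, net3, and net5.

net1 = NOT P = NOT LOW = HIGH
net2 = Q AND P = LOW AND LOW = LOW
net3 = net2 OR Q = LOW OR LOW = LOW
net4 = net3 OR net2 = LOW OR LOW = LOW
net5 = net2 AND net4 = LOW AND LOW = LOW

net1 = HIGH  net3 = LOW  net5 = LOW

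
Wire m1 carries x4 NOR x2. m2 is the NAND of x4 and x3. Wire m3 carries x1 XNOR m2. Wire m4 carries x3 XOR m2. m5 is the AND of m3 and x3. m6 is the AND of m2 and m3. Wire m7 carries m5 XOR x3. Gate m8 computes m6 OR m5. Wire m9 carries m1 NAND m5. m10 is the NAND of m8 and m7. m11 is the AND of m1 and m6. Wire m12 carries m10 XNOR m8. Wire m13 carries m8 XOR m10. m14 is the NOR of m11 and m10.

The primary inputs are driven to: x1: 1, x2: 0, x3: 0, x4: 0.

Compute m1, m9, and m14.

m1 = 1, m9 = 1, m14 = 0

m1 = x4 NOR x2 = 0 NOR 0 = 1
m2 = x4 NAND x3 = 0 NAND 0 = 1
m3 = x1 XNOR m2 = 1 XNOR 1 = 1
m5 = m3 AND x3 = 1 AND 0 = 0
m6 = m2 AND m3 = 1 AND 1 = 1
m7 = m5 XOR x3 = 0 XOR 0 = 0
m8 = m6 OR m5 = 1 OR 0 = 1
m9 = m1 NAND m5 = 1 NAND 0 = 1
m10 = m8 NAND m7 = 1 NAND 0 = 1
m11 = m1 AND m6 = 1 AND 1 = 1
m14 = m11 NOR m10 = 1 NOR 1 = 0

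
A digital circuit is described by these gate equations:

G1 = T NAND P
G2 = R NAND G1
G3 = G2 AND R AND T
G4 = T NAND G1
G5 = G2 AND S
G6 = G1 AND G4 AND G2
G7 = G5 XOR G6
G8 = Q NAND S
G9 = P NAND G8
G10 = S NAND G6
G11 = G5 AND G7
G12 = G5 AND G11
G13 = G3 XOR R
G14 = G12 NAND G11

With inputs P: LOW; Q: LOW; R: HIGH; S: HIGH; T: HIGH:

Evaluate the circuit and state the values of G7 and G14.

G7 = LOW, G14 = HIGH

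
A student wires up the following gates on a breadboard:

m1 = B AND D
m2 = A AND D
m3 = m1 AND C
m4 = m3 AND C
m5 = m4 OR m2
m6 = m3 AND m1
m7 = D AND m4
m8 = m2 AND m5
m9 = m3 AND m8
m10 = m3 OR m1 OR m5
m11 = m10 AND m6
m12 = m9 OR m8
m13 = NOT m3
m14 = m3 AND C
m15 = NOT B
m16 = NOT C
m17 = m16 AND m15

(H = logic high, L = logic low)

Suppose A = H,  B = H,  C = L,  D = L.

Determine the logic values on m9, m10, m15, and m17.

m9 = L, m10 = L, m15 = L, m17 = L

m1 = B AND D = H AND L = L
m2 = A AND D = H AND L = L
m3 = m1 AND C = L AND L = L
m4 = m3 AND C = L AND L = L
m5 = m4 OR m2 = L OR L = L
m8 = m2 AND m5 = L AND L = L
m9 = m3 AND m8 = L AND L = L
m10 = m3 OR m1 OR m5 = L OR L OR L = L
m15 = NOT B = NOT H = L
m16 = NOT C = NOT L = H
m17 = m16 AND m15 = H AND L = L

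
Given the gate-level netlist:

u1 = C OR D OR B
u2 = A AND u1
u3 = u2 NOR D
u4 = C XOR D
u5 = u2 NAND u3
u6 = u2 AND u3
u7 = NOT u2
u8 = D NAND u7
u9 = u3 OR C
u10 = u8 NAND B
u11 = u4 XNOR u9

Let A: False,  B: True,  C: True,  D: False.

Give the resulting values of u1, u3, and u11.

u1 = C OR D OR B = True OR False OR True = True
u2 = A AND u1 = False AND True = False
u3 = u2 NOR D = False NOR False = True
u4 = C XOR D = True XOR False = True
u9 = u3 OR C = True OR True = True
u11 = u4 XNOR u9 = True XNOR True = True

u1 = True, u3 = True, u11 = True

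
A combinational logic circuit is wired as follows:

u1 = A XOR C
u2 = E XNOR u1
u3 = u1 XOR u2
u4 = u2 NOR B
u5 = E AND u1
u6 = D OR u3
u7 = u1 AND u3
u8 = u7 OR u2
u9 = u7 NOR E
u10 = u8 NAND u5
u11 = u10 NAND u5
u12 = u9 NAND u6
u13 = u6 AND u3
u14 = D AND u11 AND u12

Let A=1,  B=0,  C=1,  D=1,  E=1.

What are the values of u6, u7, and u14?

u6 = 1  u7 = 0  u14 = 1

u1 = A XOR C = 1 XOR 1 = 0
u2 = E XNOR u1 = 1 XNOR 0 = 0
u3 = u1 XOR u2 = 0 XOR 0 = 0
u5 = E AND u1 = 1 AND 0 = 0
u6 = D OR u3 = 1 OR 0 = 1
u7 = u1 AND u3 = 0 AND 0 = 0
u8 = u7 OR u2 = 0 OR 0 = 0
u9 = u7 NOR E = 0 NOR 1 = 0
u10 = u8 NAND u5 = 0 NAND 0 = 1
u11 = u10 NAND u5 = 1 NAND 0 = 1
u12 = u9 NAND u6 = 0 NAND 1 = 1
u14 = D AND u11 AND u12 = 1 AND 1 AND 1 = 1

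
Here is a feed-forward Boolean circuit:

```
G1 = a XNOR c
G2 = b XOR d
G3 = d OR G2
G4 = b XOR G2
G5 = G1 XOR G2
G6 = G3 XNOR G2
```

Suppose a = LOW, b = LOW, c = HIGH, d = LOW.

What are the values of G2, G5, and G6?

G1 = a XNOR c = LOW XNOR HIGH = LOW
G2 = b XOR d = LOW XOR LOW = LOW
G3 = d OR G2 = LOW OR LOW = LOW
G5 = G1 XOR G2 = LOW XOR LOW = LOW
G6 = G3 XNOR G2 = LOW XNOR LOW = HIGH

G2 = LOW, G5 = LOW, G6 = HIGH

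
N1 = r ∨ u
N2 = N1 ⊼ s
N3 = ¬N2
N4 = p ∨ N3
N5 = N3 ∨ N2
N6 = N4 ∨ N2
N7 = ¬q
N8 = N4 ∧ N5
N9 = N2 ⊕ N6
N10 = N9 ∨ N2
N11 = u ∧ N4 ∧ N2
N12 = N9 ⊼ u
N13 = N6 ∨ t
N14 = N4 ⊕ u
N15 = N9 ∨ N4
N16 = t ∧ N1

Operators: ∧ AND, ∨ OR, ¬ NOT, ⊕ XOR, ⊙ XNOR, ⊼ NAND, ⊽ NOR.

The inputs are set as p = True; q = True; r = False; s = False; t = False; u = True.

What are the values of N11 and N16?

N11 = True; N16 = False

N1 = r OR u = False OR True = True
N2 = N1 NAND s = True NAND False = True
N3 = NOT N2 = NOT True = False
N4 = p OR N3 = True OR False = True
N11 = u AND N4 AND N2 = True AND True AND True = True
N16 = t AND N1 = False AND True = False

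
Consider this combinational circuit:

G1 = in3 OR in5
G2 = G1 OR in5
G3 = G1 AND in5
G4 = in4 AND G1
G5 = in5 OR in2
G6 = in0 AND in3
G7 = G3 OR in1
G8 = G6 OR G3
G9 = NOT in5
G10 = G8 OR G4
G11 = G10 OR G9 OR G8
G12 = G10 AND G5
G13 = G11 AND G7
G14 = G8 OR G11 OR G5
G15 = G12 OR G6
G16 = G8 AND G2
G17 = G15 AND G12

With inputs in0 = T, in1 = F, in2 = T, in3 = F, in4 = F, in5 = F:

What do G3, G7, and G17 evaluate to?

G3 = F, G7 = F, G17 = F

G1 = in3 OR in5 = F OR F = F
G3 = G1 AND in5 = F AND F = F
G4 = in4 AND G1 = F AND F = F
G5 = in5 OR in2 = F OR T = T
G6 = in0 AND in3 = T AND F = F
G7 = G3 OR in1 = F OR F = F
G8 = G6 OR G3 = F OR F = F
G10 = G8 OR G4 = F OR F = F
G12 = G10 AND G5 = F AND T = F
G15 = G12 OR G6 = F OR F = F
G17 = G15 AND G12 = F AND F = F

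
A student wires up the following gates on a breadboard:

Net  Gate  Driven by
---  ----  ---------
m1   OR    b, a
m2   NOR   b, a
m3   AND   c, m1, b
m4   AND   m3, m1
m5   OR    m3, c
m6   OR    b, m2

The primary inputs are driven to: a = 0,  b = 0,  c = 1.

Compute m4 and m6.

m4 = 0, m6 = 1

m1 = b OR a = 0 OR 0 = 0
m2 = b NOR a = 0 NOR 0 = 1
m3 = c AND m1 AND b = 1 AND 0 AND 0 = 0
m4 = m3 AND m1 = 0 AND 0 = 0
m6 = b OR m2 = 0 OR 1 = 1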